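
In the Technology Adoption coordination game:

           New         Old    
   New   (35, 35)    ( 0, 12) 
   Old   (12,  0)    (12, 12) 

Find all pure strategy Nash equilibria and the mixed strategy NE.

Pure NE: (New, New) and (Old, Old); Mixed NE: p = 0.3429, q = 0.3429

Work:
Check pure NE:
(New, New): (35, 35) - no unilateral deviation beneficial
(Old, Old): (12, 12) - no unilateral deviation beneficial
Mixed NE: P1 plays New with p = 0.3429, P2 plays New with q = 0.3429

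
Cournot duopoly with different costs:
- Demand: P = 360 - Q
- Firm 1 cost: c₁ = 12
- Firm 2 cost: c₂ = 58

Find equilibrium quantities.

q₁* = 131.33, q₂* = 85.33

Work:
Reaction: q₁ = (360 - 12 - q₂)/2
Reaction: q₂ = (360 - 58 - q₁)/2
Solve simultaneously:
q₁* = (360 - 2×12 + 58)/3 = 131.33
q₂* = (360 - 2×58 + 12)/3 = 85.33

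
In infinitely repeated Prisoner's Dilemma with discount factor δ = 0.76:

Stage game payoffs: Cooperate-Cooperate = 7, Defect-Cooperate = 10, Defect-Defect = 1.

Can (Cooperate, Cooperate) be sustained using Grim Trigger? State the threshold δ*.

δ* = 0.3333; since δ = 0.76 ≥ 0.3333, cooperation can be sustained

Work:
For Grim Trigger:
Cooperate forever: 7/(1-δ)
Defect then punished: 10 + 1·δ/(1-δ)
Need: 7/(1-δ) ≥ 10 + 1·δ/(1-δ)
Solving: δ ≥ (T-R)/(T-P) = (10-7)/(10-1) = 0.3333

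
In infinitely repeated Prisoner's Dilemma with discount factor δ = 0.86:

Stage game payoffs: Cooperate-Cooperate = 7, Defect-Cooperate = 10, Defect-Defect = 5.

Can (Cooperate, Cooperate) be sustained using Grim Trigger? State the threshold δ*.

δ* = 0.6; since δ = 0.86 ≥ 0.6, cooperation can be sustained

Work:
For Grim Trigger:
Cooperate forever: 7/(1-δ)
Defect then punished: 10 + 5·δ/(1-δ)
Need: 7/(1-δ) ≥ 10 + 5·δ/(1-δ)
Solving: δ ≥ (T-R)/(T-P) = (10-7)/(10-5) = 0.6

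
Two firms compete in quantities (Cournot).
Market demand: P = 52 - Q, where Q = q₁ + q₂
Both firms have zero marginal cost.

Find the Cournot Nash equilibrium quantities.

q₁* = q₂* = 17.33; P* = 17.33

Work:
Profit: π_i = P·q_i = (a - q_i - q_j)·q_i
FOC: ∂π_i/∂q_i = a - 2q_i - q_j = 0
Reaction function: q_i = (52 - q_j)/2
Symmetry: q* = 52/3 = 17.33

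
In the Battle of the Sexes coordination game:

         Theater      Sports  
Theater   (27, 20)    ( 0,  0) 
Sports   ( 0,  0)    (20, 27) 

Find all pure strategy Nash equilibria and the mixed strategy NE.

Pure NE: (Theater, Theater) and (Sports, Sports); Mixed NE: p = 0.5745, q = 0.4255

Work:
Check pure NE:
(Theater, Theater): (27, 20) - no unilateral deviation beneficial
(Sports, Sports): (20, 27) - no unilateral deviation beneficial
Mixed NE: P1 plays Theater with p = 0.5745, P2 plays Theater with q = 0.4255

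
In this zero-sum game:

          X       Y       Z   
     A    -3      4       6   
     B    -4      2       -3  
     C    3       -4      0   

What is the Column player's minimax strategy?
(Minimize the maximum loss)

Column should play X, value = 3

Work:
Column player minimizes Row's maximum payoff:
Column X: max payoff to Row = 3
Column Y: max payoff to Row = 4
Column Z: max payoff to Row = 6
Minimum is 3, achieved by column X.
Minimax strategy: X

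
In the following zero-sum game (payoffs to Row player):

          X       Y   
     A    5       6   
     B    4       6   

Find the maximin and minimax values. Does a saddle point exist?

Maximin = 5, Minimax = 5, Saddle: True

Work:
Row minimums: [5, 4] → maximin = 5
Column maximums: [5, 6] → minimax = 5
Saddle point exists! Game value = 5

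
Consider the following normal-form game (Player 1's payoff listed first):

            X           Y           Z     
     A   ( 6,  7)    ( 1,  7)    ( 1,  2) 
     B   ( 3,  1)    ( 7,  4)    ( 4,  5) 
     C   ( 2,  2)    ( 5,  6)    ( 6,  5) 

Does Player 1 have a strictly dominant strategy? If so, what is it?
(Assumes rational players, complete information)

No strictly dominant strategy exists for Player 1

Work:
A strategy strictly dominates another if it gives a strictly higher payoff against every opponent action. Compare each pair of P1's strategies column-by-column:
  A vs B: [6 vs 3, 1 vs 7, 1 vs 4] → A does not strictly dominate B (column Y: 1 ≤ 7)
  A vs C: [6 vs 2, 1 vs 5, 1 vs 6] → A does not strictly dominate C (column Y: 1 ≤ 5)
  B vs A: [3 vs 6, 7 vs 1, 4 vs 1] → B does not strictly dominate A (column X: 3 ≤ 6)
  B vs C: [3 vs 2, 7 vs 5, 4 vs 6] → B does not strictly dominate C (column Z: 4 ≤ 6)
  C vs A: [2 vs 6, 5 vs 1, 6 vs 1] → C does not strictly dominate A (column X: 2 ≤ 6)
  C vs B: [2 vs 3, 5 vs 7, 6 vs 4] → C does not strictly dominate B (column X: 2 ≤ 3)
No single strategy strictly dominates all others → no strictly dominant strategy.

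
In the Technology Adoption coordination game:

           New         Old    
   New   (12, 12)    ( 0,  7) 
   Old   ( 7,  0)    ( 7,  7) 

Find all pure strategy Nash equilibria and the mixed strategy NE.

Pure NE: (New, New) and (Old, Old); Mixed NE: p = 0.5833, q = 0.5833

Work:
Check pure NE:
(New, New): (12, 12) - no unilateral deviation beneficial
(Old, Old): (7, 7) - no unilateral deviation beneficial
Mixed NE: P1 plays New with p = 0.5833, P2 plays New with q = 0.5833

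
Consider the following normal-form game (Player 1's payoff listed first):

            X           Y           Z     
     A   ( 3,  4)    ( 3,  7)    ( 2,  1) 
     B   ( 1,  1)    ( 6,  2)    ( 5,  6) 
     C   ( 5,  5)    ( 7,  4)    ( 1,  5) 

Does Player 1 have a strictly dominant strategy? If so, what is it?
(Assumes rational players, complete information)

No strictly dominant strategy exists for Player 1

Work:
A strategy strictly dominates another if it gives a strictly higher payoff against every opponent action. Compare each pair of P1's strategies column-by-column:
  A vs B: [3 vs 1, 3 vs 6, 2 vs 5] → A does not strictly dominate B (column Y: 3 ≤ 6)
  A vs C: [3 vs 5, 3 vs 7, 2 vs 1] → A does not strictly dominate C (column X: 3 ≤ 5)
  B vs A: [1 vs 3, 6 vs 3, 5 vs 2] → B does not strictly dominate A (column X: 1 ≤ 3)
  B vs C: [1 vs 5, 6 vs 7, 5 vs 1] → B does not strictly dominate C (column X: 1 ≤ 5)
  C vs A: [5 vs 3, 7 vs 3, 1 vs 2] → C does not strictly dominate A (column Z: 1 ≤ 2)
  C vs B: [5 vs 1, 7 vs 6, 1 vs 5] → C does not strictly dominate B (column Z: 1 ≤ 5)
No single strategy strictly dominates all others → no strictly dominant strategy.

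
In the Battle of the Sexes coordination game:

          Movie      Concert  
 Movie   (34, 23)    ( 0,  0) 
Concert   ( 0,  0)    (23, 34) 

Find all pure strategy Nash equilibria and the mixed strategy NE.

Pure NE: (Movie, Movie) and (Concert, Concert); Mixed NE: p = 0.5965, q = 0.4035

Work:
Check pure NE:
(Movie, Movie): (34, 23) - no unilateral deviation beneficial
(Concert, Concert): (23, 34) - no unilateral deviation beneficial
Mixed NE: P1 plays Movie with p = 0.5965, P2 plays Movie with q = 0.4035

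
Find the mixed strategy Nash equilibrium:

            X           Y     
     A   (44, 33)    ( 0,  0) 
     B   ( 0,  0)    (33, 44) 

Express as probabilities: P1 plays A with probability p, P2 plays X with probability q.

p = 0.5714, q = 0.4286

Work:
Find probabilities that make opponent indifferent:
P2 chooses q to make P1 indifferent between A and B
P1 chooses p to make P2 indifferent between X and Y
Mixed NE: P1 plays (A: 0.5714, B: 0.4286), P2 plays (X: 0.4286, Y: 0.5714)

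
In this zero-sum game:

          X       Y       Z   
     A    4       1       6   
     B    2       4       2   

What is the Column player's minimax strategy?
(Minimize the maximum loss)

Column should play X or Y (all achieve the minimum), value = 4

Work:
Column player minimizes Row's maximum payoff:
Column X: max payoff to Row = 4
Column Y: max payoff to Row = 4
Column Z: max payoff to Row = 6
Minimum is 4, achieved by columns X, Y (tied).
Each of X or Y is a minimax strategy.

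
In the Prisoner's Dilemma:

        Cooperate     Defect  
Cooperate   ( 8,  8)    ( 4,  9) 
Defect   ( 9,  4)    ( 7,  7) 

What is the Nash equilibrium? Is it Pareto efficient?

(Defect, Defect) is NE; not Pareto efficient

Work:
Defect dominates Cooperate for both players:
If P2 cooperates: Defect (9) > Cooperate (8)
If P2 defects: Defect (7) > Cooperate (4)
NE: (Defect, Defect) with payoff (7, 7)
But (Cooperate, Cooperate) = (8, 8) Pareto dominates (7, 7)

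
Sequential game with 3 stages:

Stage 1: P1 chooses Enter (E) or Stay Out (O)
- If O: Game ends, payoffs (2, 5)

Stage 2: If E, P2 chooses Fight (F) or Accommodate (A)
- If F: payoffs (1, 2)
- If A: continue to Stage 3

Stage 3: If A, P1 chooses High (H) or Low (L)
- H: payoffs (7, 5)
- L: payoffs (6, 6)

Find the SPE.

SPE: (E, A, H); Outcome (7, 5)

Work:
Stage 3: P1 chooses H (7 vs 6)
Stage 2: P2: F->2, A->5 (anticipating H). Choose A
Stage 1: P1: O->2, E->7 (anticipating A, H). Choose E
SPE path: E -> A -> H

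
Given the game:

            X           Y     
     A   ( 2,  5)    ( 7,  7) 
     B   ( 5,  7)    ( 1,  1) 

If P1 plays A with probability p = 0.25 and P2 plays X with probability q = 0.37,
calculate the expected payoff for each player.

E[P1] = 3.1475, E[P2] = 3.98

Work:
E[P1] = p·q·π₁(A,X) + p·(1-q)·π₁(A,Y) + (1-p)·q·π₁(B,X) + (1-p)·(1-q)·π₁(B,Y)
= 0.25·0.37·2 + 0.25·0.63·7 + 0.75·0.37·5 + 0.75·0.63·1
= 3.1475

E[P2] = 3.98 (similar calculation)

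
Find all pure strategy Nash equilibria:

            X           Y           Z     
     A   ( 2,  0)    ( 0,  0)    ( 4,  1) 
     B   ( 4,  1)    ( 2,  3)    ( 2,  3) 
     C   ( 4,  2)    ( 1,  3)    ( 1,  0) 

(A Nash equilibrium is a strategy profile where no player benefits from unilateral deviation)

Nash equilibrium: (A, Z), (B, Y)

Work:
Best responses:
  P1 vs X: payoffs [2, 4, 4] → best response B/C (payoff 4)
  P1 vs Y: payoffs [0, 2, 1] → best response B (payoff 2)
  P1 vs Z: payoffs [4, 2, 1] → best response A (payoff 4)
  P2 vs A: payoffs [0, 0, 1] → best response Z (payoff 1)
  P2 vs B: payoffs [1, 3, 3] → best response Y/Z (payoff 3)
  P2 vs C: payoffs [2, 3, 0] → best response Y (payoff 3)
Mutual best responses: (A,Z), (B,Y) → Nash equilibria.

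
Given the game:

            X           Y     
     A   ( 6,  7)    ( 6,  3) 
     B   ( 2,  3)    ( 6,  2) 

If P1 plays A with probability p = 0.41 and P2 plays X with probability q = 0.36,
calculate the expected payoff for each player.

E[P1] = 5.1504, E[P2] = 3.2128

Work:
E[P1] = p·q·π₁(A,X) + p·(1-q)·π₁(A,Y) + (1-p)·q·π₁(B,X) + (1-p)·(1-q)·π₁(B,Y)
= 0.41·0.36·6 + 0.41·0.64·6 + 0.59·0.36·2 + 0.59·0.64·6
= 5.1504

E[P2] = 3.2128 (similar calculation)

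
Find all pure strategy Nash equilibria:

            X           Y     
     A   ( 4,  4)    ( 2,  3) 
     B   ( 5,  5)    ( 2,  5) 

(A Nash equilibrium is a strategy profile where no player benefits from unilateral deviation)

Nash equilibrium: (B, X), (B, Y)

Work:
Best responses:
  P1 vs X: payoffs [4, 5] → best response B (payoff 5)
  P1 vs Y: payoffs [2, 2] → best response A/B (payoff 2)
  P2 vs A: payoffs [4, 3] → best response X (payoff 4)
  P2 vs B: payoffs [5, 5] → best response X/Y (payoff 5)
Mutual best responses: (B,X), (B,Y) → Nash equilibria.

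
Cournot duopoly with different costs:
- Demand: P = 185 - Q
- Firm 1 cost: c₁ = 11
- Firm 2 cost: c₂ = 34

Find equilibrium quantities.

q₁* = 65.67, q₂* = 42.67

Work:
Reaction: q₁ = (185 - 11 - q₂)/2
Reaction: q₂ = (185 - 34 - q₁)/2
Solve simultaneously:
q₁* = (185 - 2×11 + 34)/3 = 65.67
q₂* = (185 - 2×34 + 11)/3 = 42.67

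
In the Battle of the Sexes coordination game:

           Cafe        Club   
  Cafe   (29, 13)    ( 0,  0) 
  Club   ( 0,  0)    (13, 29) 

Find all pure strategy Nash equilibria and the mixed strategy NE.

Pure NE: (Cafe, Cafe) and (Club, Club); Mixed NE: p = 0.6905, q = 0.3095

Work:
Check pure NE:
(Cafe, Cafe): (29, 13) - no unilateral deviation beneficial
(Club, Club): (13, 29) - no unilateral deviation beneficial
Mixed NE: P1 plays Cafe with p = 0.6905, P2 plays Cafe with q = 0.3095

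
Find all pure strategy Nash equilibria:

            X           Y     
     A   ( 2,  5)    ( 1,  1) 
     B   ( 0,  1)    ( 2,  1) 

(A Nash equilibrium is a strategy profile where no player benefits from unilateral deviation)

Nash equilibrium: (A, X), (B, Y)

Work:
Best responses:
  P1 vs X: payoffs [2, 0] → best response A (payoff 2)
  P1 vs Y: payoffs [1, 2] → best response B (payoff 2)
  P2 vs A: payoffs [5, 1] → best response X (payoff 5)
  P2 vs B: payoffs [1, 1] → best response X/Y (payoff 1)
Mutual best responses: (A,X), (B,Y) → Nash equilibria.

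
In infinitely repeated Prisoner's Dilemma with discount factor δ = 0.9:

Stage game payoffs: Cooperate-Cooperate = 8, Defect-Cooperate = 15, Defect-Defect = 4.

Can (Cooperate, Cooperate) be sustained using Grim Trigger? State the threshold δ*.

δ* = 0.6364; since δ = 0.9 ≥ 0.6364, cooperation can be sustained

Work:
For Grim Trigger:
Cooperate forever: 8/(1-δ)
Defect then punished: 15 + 4·δ/(1-δ)
Need: 8/(1-δ) ≥ 15 + 4·δ/(1-δ)
Solving: δ ≥ (T-R)/(T-P) = (15-8)/(15-4) = 0.6364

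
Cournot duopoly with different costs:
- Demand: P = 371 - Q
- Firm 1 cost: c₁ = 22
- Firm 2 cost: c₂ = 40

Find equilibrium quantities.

q₁* = 122.33, q₂* = 104.33

Work:
Reaction: q₁ = (371 - 22 - q₂)/2
Reaction: q₂ = (371 - 40 - q₁)/2
Solve simultaneously:
q₁* = (371 - 2×22 + 40)/3 = 122.33
q₂* = (371 - 2×40 + 22)/3 = 104.33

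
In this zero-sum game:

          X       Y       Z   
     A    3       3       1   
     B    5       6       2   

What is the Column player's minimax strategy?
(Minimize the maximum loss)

Column should play Z, value = 2

Work:
Column player minimizes Row's maximum payoff:
Column X: max payoff to Row = 5
Column Y: max payoff to Row = 6
Column Z: max payoff to Row = 2
Minimum is 2, achieved by column Z.
Minimax strategy: Z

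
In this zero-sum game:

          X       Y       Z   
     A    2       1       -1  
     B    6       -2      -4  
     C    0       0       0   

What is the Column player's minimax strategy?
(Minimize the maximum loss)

Column should play Z, value = 0

Work:
Column player minimizes Row's maximum payoff:
Column X: max payoff to Row = 6
Column Y: max payoff to Row = 1
Column Z: max payoff to Row = 0
Minimum is 0, achieved by column Z.
Minimax strategy: Z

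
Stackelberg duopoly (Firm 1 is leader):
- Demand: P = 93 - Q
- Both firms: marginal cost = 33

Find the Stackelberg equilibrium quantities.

q₁* (leader) = 30.0, q₂* (follower) = 15.0

Work:
Follower's reaction: q₂ = (a - c - q₁)/2
Leader substitutes: π₁ = q₁·(a - q₁ - (a-c-q₁)/2 - c)
FOC: q₁* = (93 - 33)/2 = 30.00
Then: q₂* = (93 - 33 - 30.0)/2 = 15.00
Leader has first-mover advantage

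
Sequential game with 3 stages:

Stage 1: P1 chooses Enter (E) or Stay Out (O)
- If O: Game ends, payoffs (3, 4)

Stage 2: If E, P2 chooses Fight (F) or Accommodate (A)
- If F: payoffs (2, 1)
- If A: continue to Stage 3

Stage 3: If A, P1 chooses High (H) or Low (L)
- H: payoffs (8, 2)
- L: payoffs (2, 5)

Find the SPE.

SPE: (E, A, H); Outcome (8, 2)

Work:
Stage 3: P1 chooses H (8 vs 2)
Stage 2: P2: F->1, A->2 (anticipating H). Choose A
Stage 1: P1: O->3, E->8 (anticipating A, H). Choose E
SPE path: E -> A -> H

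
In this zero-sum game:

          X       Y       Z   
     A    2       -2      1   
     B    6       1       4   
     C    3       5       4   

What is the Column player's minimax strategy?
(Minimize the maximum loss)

Column should play Z, value = 4

Work:
Column player minimizes Row's maximum payoff:
Column X: max payoff to Row = 6
Column Y: max payoff to Row = 5
Column Z: max payoff to Row = 4
Minimum is 4, achieved by column Z.
Minimax strategy: Z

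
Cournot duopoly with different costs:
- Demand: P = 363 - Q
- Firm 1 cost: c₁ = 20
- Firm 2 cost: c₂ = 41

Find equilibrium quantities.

q₁* = 121.33, q₂* = 100.33

Work:
Reaction: q₁ = (363 - 20 - q₂)/2
Reaction: q₂ = (363 - 41 - q₁)/2
Solve simultaneously:
q₁* = (363 - 2×20 + 41)/3 = 121.33
q₂* = (363 - 2×41 + 20)/3 = 100.33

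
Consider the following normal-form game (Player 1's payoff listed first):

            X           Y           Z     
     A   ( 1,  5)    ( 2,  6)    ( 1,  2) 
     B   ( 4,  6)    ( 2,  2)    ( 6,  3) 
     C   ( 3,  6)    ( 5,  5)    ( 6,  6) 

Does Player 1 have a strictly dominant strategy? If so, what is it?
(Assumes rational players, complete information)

No strictly dominant strategy exists for Player 1

Work:
A strategy strictly dominates another if it gives a strictly higher payoff against every opponent action. Compare each pair of P1's strategies column-by-column:
  A vs B: [1 vs 4, 2 vs 2, 1 vs 6] → A does not strictly dominate B (column X: 1 ≤ 4)
  A vs C: [1 vs 3, 2 vs 5, 1 vs 6] → A does not strictly dominate C (column X: 1 ≤ 3)
  B vs A: [4 vs 1, 2 vs 2, 6 vs 1] → B does not strictly dominate A (column Y: 2 ≤ 2)
  B vs C: [4 vs 3, 2 vs 5, 6 vs 6] → B does not strictly dominate C (column Y: 2 ≤ 5)
  C vs A: [3 vs 1, 5 vs 2, 6 vs 1] → C strictly dominates A
  C vs B: [3 vs 4, 5 vs 2, 6 vs 6] → C does not strictly dominate B (column X: 3 ≤ 4)
No single strategy strictly dominates all others → no strictly dominant strategy.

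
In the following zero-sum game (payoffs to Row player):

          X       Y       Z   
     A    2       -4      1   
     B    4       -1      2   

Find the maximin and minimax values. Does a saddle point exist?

Maximin = -1, Minimax = -1, Saddle: True

Work:
Row minimums: [-4, -1] → maximin = -1
Column maximums: [4, -1, 2] → minimax = -1
Saddle point exists! Game value = -1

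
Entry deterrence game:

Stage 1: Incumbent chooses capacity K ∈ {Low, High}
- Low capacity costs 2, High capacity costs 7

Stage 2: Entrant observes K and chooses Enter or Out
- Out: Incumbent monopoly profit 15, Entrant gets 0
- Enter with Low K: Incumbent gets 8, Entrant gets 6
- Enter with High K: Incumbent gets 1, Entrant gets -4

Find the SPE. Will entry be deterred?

SPE: (High, Enter|Low, Out|High); Entry deterred. Incumbent net profit = 8

Work:
After Low K: Entrant enters (6 > 0)
After High K: Entrant stays out (-4 < 0)
Incumbent: Low → 8−2=6, High → 15−7=8
Incumbent chooses High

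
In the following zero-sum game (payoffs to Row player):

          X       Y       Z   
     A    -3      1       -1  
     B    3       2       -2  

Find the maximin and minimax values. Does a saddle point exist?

Maximin = -2, Minimax = -1, Saddle: False

Work:
Row minimums: [-3, -2] → maximin = -2
Column maximums: [3, 2, -1] → minimax = -1
No saddle point (maximin ≠ minimax). Mixed strategy needed.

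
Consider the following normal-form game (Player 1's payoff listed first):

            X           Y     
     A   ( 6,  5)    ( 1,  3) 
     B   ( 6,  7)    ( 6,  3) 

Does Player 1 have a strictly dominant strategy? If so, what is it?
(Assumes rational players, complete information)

No strictly dominant strategy exists for Player 1

Work:
A strategy strictly dominates another if it gives a strictly higher payoff against every opponent action. Compare each pair of P1's strategies column-by-column:
  A vs B: [6 vs 6, 1 vs 6] → A does not strictly dominate B (column X: 6 ≤ 6)
  B vs A: [6 vs 6, 6 vs 1] → B does not strictly dominate A (column X: 6 ≤ 6)
No single strategy strictly dominates all others → no strictly dominant strategy.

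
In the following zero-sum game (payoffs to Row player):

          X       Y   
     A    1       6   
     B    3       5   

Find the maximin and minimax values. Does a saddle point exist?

Maximin = 3, Minimax = 3, Saddle: True

Work:
Row minimums: [1, 3] → maximin = 3
Column maximums: [3, 6] → minimax = 3
Saddle point exists! Game value = 3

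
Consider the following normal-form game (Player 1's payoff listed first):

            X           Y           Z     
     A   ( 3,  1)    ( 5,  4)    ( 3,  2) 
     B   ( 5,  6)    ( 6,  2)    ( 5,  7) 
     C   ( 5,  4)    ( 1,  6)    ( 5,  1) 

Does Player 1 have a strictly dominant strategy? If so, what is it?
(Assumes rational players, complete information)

No strictly dominant strategy exists for Player 1

Work:
A strategy strictly dominates another if it gives a strictly higher payoff against every opponent action. Compare each pair of P1's strategies column-by-column:
  A vs B: [3 vs 5, 5 vs 6, 3 vs 5] → A does not strictly dominate B (column X: 3 ≤ 5)
  A vs C: [3 vs 5, 5 vs 1, 3 vs 5] → A does not strictly dominate C (column X: 3 ≤ 5)
  B vs A: [5 vs 3, 6 vs 5, 5 vs 3] → B strictly dominates A
  B vs C: [5 vs 5, 6 vs 1, 5 vs 5] → B does not strictly dominate C (column X: 5 ≤ 5)
  C vs A: [5 vs 3, 1 vs 5, 5 vs 3] → C does not strictly dominate A (column Y: 1 ≤ 5)
  C vs B: [5 vs 5, 1 vs 6, 5 vs 5] → C does not strictly dominate B (column X: 5 ≤ 5)
No single strategy strictly dominates all others → no strictly dominant strategy.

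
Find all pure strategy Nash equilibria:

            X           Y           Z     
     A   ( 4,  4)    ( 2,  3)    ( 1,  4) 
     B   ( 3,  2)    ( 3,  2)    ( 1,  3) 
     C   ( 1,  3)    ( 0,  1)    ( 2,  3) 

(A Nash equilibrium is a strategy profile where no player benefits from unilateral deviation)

Nash equilibrium: (A, X), (C, Z)

Work:
Best responses:
  P1 vs X: payoffs [4, 3, 1] → best response A (payoff 4)
  P1 vs Y: payoffs [2, 3, 0] → best response B (payoff 3)
  P1 vs Z: payoffs [1, 1, 2] → best response C (payoff 2)
  P2 vs A: payoffs [4, 3, 4] → best response X/Z (payoff 4)
  P2 vs B: payoffs [2, 2, 3] → best response Z (payoff 3)
  P2 vs C: payoffs [3, 1, 3] → best response X/Z (payoff 3)
Mutual best responses: (A,X), (C,Z) → Nash equilibria.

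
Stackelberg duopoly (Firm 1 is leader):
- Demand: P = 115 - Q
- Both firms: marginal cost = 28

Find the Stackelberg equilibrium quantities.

q₁* (leader) = 43.5, q₂* (follower) = 21.75

Work:
Follower's reaction: q₂ = (a - c - q₁)/2
Leader substitutes: π₁ = q₁·(a - q₁ - (a-c-q₁)/2 - c)
FOC: q₁* = (115 - 28)/2 = 43.50
Then: q₂* = (115 - 28 - 43.5)/2 = 21.75
Leader has first-mover advantage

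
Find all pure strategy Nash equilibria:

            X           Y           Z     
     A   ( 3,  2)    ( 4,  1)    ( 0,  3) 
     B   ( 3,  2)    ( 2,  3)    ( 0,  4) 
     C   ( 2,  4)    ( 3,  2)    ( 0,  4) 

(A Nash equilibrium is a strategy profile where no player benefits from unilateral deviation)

Nash equilibrium: (A, Z), (B, Z), (C, Z)

Work:
Best responses:
  P1 vs X: payoffs [3, 3, 2] → best response A/B (payoff 3)
  P1 vs Y: payoffs [4, 2, 3] → best response A (payoff 4)
  P1 vs Z: payoffs [0, 0, 0] → best response A/B/C (payoff 0)
  P2 vs A: payoffs [2, 1, 3] → best response Z (payoff 3)
  P2 vs B: payoffs [2, 3, 4] → best response Z (payoff 4)
  P2 vs C: payoffs [4, 2, 4] → best response X/Z (payoff 4)
Mutual best responses: (A,Z), (B,Z), (C,Z) → Nash equilibria.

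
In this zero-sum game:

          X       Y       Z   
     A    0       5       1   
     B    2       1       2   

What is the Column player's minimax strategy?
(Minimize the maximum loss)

Column should play X or Z (all achieve the minimum), value = 2

Work:
Column player minimizes Row's maximum payoff:
Column X: max payoff to Row = 2
Column Y: max payoff to Row = 5
Column Z: max payoff to Row = 2
Minimum is 2, achieved by columns X, Z (tied).
Each of X or Z is a minimax strategy.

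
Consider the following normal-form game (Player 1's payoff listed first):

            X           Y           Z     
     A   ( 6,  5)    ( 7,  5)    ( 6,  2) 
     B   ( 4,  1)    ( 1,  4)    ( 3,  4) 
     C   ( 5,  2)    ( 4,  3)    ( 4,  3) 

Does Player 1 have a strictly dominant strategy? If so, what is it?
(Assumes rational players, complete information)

Yes, Player 1's strictly dominant strategy is A

Work:
A strategy strictly dominates another if it gives a strictly higher payoff against every opponent action. Compare each pair of P1's strategies column-by-column:
  A vs B: [6 vs 4, 7 vs 1, 6 vs 3] → A strictly dominates B
  A vs C: [6 vs 5, 7 vs 4, 6 vs 4] → A strictly dominates C
  B vs A: [4 vs 6, 1 vs 7, 3 vs 6] → B does not strictly dominate A (column X: 4 ≤ 6)
  B vs C: [4 vs 5, 1 vs 4, 3 vs 4] → B does not strictly dominate C (column X: 4 ≤ 5)
  C vs A: [5 vs 6, 4 vs 7, 4 vs 6] → C does not strictly dominate A (column X: 5 ≤ 6)
  C vs B: [5 vs 4, 4 vs 1, 4 vs 3] → C strictly dominates B
A strictly dominates every other strategy → strictly dominant.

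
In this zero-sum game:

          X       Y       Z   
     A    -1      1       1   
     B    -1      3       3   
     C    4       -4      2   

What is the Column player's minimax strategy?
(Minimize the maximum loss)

Column should play Y or Z (all achieve the minimum), value = 3

Work:
Column player minimizes Row's maximum payoff:
Column X: max payoff to Row = 4
Column Y: max payoff to Row = 3
Column Z: max payoff to Row = 3
Minimum is 3, achieved by columns Y, Z (tied).
Each of Y or Z is a minimax strategy.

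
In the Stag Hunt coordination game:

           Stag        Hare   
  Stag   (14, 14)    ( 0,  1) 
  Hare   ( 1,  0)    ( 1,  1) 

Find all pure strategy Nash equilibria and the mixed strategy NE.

Pure NE: (Stag, Stag) and (Hare, Hare); Mixed NE: p = 0.0714, q = 0.0714

Work:
Check pure NE:
(Stag, Stag): (14, 14) - no unilateral deviation beneficial
(Hare, Hare): (1, 1) - no unilateral deviation beneficial
Mixed NE: P1 plays Stag with p = 0.0714, P2 plays Stag with q = 0.0714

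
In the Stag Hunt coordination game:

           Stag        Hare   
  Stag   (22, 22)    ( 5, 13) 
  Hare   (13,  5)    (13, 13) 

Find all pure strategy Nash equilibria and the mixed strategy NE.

Pure NE: (Stag, Stag) and (Hare, Hare); Mixed NE: p = 0.4706, q = 0.4706

Work:
Check pure NE:
(Stag, Stag): (22, 22) - no unilateral deviation beneficial
(Hare, Hare): (13, 13) - no unilateral deviation beneficial
Mixed NE: P1 plays Stag with p = 0.4706, P2 plays Stag with q = 0.4706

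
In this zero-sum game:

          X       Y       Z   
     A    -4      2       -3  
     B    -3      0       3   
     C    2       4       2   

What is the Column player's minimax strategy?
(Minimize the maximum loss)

Column should play X, value = 2

Work:
Column player minimizes Row's maximum payoff:
Column X: max payoff to Row = 2
Column Y: max payoff to Row = 4
Column Z: max payoff to Row = 3
Minimum is 2, achieved by column X.
Minimax strategy: X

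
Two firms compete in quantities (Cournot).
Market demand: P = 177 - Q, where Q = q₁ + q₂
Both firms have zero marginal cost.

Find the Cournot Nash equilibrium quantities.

q₁* = q₂* = 59.0; P* = 59.0

Work:
Profit: π_i = P·q_i = (a - q_i - q_j)·q_i
FOC: ∂π_i/∂q_i = a - 2q_i - q_j = 0
Reaction function: q_i = (177 - q_j)/2
Symmetry: q* = 177/3 = 59.0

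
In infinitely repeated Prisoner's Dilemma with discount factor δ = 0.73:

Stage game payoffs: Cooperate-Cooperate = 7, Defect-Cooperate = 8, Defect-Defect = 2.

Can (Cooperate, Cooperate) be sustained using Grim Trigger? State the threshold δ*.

δ* = 0.1667; since δ = 0.73 ≥ 0.1667, cooperation can be sustained

Work:
For Grim Trigger:
Cooperate forever: 7/(1-δ)
Defect then punished: 8 + 2·δ/(1-δ)
Need: 7/(1-δ) ≥ 8 + 2·δ/(1-δ)
Solving: δ ≥ (T-R)/(T-P) = (8-7)/(8-2) = 0.1667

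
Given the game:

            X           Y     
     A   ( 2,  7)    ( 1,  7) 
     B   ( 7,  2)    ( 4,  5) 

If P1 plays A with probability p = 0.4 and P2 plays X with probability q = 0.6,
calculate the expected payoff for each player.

E[P1] = 4.12, E[P2] = 4.72

Work:
E[P1] = p·q·π₁(A,X) + p·(1-q)·π₁(A,Y) + (1-p)·q·π₁(B,X) + (1-p)·(1-q)·π₁(B,Y)
= 0.4·0.6·2 + 0.4·0.4·1 + 0.6·0.6·7 + 0.6·0.4·4
= 4.12

E[P2] = 4.72 (similar calculation)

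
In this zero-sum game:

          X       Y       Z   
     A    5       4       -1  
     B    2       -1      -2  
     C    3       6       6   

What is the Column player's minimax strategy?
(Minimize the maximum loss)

Column should play X, value = 5

Work:
Column player minimizes Row's maximum payoff:
Column X: max payoff to Row = 5
Column Y: max payoff to Row = 6
Column Z: max payoff to Row = 6
Minimum is 5, achieved by column X.
Minimax strategy: X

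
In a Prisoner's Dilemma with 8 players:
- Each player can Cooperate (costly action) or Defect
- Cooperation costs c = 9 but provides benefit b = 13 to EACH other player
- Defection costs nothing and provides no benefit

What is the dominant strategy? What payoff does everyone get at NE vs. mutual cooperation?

Dominant: Defect; NE payoff = 0; Coop payoff = 82

Work:
Defect dominates (saves cost c = 9, benefit to others is external)
NE: All defect → everyone gets 0
If all cooperate: each receives (7)×13 - 9 = 82
Social dilemma: 82 > 0 but NE gives 0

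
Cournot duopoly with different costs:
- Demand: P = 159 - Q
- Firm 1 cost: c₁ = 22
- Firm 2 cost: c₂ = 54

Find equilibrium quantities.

q₁* = 56.33, q₂* = 24.33

Work:
Reaction: q₁ = (159 - 22 - q₂)/2
Reaction: q₂ = (159 - 54 - q₁)/2
Solve simultaneously:
q₁* = (159 - 2×22 + 54)/3 = 56.33
q₂* = (159 - 2×54 + 22)/3 = 24.33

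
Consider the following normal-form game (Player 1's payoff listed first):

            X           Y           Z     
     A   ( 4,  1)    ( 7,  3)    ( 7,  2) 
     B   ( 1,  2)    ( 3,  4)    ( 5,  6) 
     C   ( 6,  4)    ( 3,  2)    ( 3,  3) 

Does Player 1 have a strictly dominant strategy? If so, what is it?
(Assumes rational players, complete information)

No strictly dominant strategy exists for Player 1

Work:
A strategy strictly dominates another if it gives a strictly higher payoff against every opponent action. Compare each pair of P1's strategies column-by-column:
  A vs B: [4 vs 1, 7 vs 3, 7 vs 5] → A strictly dominates B
  A vs C: [4 vs 6, 7 vs 3, 7 vs 3] → A does not strictly dominate C (column X: 4 ≤ 6)
  B vs A: [1 vs 4, 3 vs 7, 5 vs 7] → B does not strictly dominate A (column X: 1 ≤ 4)
  B vs C: [1 vs 6, 3 vs 3, 5 vs 3] → B does not strictly dominate C (column X: 1 ≤ 6)
  C vs A: [6 vs 4, 3 vs 7, 3 vs 7] → C does not strictly dominate A (column Y: 3 ≤ 7)
  C vs B: [6 vs 1, 3 vs 3, 3 vs 5] → C does not strictly dominate B (column Y: 3 ≤ 3)
No single strategy strictly dominates all others → no strictly dominant strategy.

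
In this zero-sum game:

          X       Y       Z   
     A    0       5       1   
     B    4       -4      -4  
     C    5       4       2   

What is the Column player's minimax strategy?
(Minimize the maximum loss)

Column should play Z, value = 2

Work:
Column player minimizes Row's maximum payoff:
Column X: max payoff to Row = 5
Column Y: max payoff to Row = 5
Column Z: max payoff to Row = 2
Minimum is 2, achieved by column Z.
Minimax strategy: Z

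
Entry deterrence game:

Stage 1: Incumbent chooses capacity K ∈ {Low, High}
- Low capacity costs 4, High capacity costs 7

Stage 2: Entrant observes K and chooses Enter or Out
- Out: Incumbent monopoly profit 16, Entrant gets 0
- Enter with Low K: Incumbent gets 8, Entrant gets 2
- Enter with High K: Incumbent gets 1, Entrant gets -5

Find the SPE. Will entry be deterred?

SPE: (High, Enter|Low, Out|High); Entry deterred. Incumbent net profit = 9

Work:
After Low K: Entrant enters (2 > 0)
After High K: Entrant stays out (-5 < 0)
Incumbent: Low → 8−4=4, High → 16−7=9
Incumbent chooses High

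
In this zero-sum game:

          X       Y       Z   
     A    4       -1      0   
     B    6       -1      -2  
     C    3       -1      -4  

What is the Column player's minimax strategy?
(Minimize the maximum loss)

Column should play Y, value = -1

Work:
Column player minimizes Row's maximum payoff:
Column X: max payoff to Row = 6
Column Y: max payoff to Row = -1
Column Z: max payoff to Row = 0
Minimum is -1, achieved by column Y.
Minimax strategy: Y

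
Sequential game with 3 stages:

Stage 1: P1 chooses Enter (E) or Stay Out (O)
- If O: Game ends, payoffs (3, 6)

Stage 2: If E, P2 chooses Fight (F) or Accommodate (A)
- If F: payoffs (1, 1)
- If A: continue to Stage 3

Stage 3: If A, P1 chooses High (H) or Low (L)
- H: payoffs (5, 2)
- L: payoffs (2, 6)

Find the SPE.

SPE: (E, A, H); Outcome (5, 2)

Work:
Stage 3: P1 chooses H (5 vs 2)
Stage 2: P2: F->1, A->2 (anticipating H). Choose A
Stage 1: P1: O->3, E->5 (anticipating A, H). Choose E
SPE path: E -> A -> H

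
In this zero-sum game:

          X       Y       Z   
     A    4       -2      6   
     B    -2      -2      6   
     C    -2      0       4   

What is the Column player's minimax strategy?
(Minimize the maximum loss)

Column should play Y, value = 0

Work:
Column player minimizes Row's maximum payoff:
Column X: max payoff to Row = 4
Column Y: max payoff to Row = 0
Column Z: max payoff to Row = 6
Minimum is 0, achieved by column Y.
Minimax strategy: Y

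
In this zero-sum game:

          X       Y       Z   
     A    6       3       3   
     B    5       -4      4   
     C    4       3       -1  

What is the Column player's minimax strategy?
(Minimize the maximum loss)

Column should play Y, value = 3

Work:
Column player minimizes Row's maximum payoff:
Column X: max payoff to Row = 6
Column Y: max payoff to Row = 3
Column Z: max payoff to Row = 4
Minimum is 3, achieved by column Y.
Minimax strategy: Y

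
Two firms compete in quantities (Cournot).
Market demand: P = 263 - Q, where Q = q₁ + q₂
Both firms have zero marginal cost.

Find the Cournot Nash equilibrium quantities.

q₁* = q₂* = 87.67; P* = 87.67

Work:
Profit: π_i = P·q_i = (a - q_i - q_j)·q_i
FOC: ∂π_i/∂q_i = a - 2q_i - q_j = 0
Reaction function: q_i = (263 - q_j)/2
Symmetry: q* = 263/3 = 87.67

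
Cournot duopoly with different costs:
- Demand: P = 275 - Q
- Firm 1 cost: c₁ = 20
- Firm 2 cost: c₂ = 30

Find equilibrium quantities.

q₁* = 88.33, q₂* = 78.33

Work:
Reaction: q₁ = (275 - 20 - q₂)/2
Reaction: q₂ = (275 - 30 - q₁)/2
Solve simultaneously:
q₁* = (275 - 2×20 + 30)/3 = 88.33
q₂* = (275 - 2×30 + 20)/3 = 78.33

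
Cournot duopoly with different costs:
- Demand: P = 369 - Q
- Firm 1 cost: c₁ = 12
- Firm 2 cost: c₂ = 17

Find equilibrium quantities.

q₁* = 120.67, q₂* = 115.67

Work:
Reaction: q₁ = (369 - 12 - q₂)/2
Reaction: q₂ = (369 - 17 - q₁)/2
Solve simultaneously:
q₁* = (369 - 2×12 + 17)/3 = 120.67
q₂* = (369 - 2×17 + 12)/3 = 115.67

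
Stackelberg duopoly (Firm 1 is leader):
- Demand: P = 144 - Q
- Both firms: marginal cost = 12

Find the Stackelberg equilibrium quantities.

q₁* (leader) = 66.0, q₂* (follower) = 33.0

Work:
Follower's reaction: q₂ = (a - c - q₁)/2
Leader substitutes: π₁ = q₁·(a - q₁ - (a-c-q₁)/2 - c)
FOC: q₁* = (144 - 12)/2 = 66.00
Then: q₂* = (144 - 12 - 66.0)/2 = 33.00
Leader has first-mover advantage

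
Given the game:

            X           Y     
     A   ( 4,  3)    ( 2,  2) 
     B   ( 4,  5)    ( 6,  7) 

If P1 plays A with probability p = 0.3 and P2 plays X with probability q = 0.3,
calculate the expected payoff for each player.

E[P1] = 4.56, E[P2] = 5.17

Work:
E[P1] = p·q·π₁(A,X) + p·(1-q)·π₁(A,Y) + (1-p)·q·π₁(B,X) + (1-p)·(1-q)·π₁(B,Y)
= 0.3·0.3·4 + 0.3·0.7·2 + 0.7·0.3·4 + 0.7·0.7·6
= 4.56

E[P2] = 5.17 (similar calculation)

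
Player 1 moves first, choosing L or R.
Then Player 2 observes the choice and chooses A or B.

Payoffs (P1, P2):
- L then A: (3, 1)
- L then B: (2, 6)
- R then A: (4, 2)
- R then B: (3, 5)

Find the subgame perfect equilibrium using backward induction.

P1 plays R, P2 plays B after L and B after R; Payoff (3, 5)

Work:
Backward induction:
After L: P2 chooses B → P1 gets 2
After R: P2 chooses B → P1 gets 3
P1 chooses R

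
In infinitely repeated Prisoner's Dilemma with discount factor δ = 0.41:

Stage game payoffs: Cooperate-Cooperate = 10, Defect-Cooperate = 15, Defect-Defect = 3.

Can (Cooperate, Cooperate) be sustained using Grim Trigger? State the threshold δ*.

δ* = 0.4167; since δ = 0.41 < 0.4167, cooperation cannot be sustained

Work:
For Grim Trigger:
Cooperate forever: 10/(1-δ)
Defect then punished: 15 + 3·δ/(1-δ)
Need: 10/(1-δ) ≥ 15 + 3·δ/(1-δ)
Solving: δ ≥ (T-R)/(T-P) = (15-10)/(15-3) = 0.4167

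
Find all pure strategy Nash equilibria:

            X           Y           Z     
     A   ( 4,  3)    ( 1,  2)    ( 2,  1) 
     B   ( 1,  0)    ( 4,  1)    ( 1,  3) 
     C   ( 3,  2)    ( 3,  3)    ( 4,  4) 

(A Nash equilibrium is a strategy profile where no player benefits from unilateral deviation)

Nash equilibrium: (A, X), (C, Z)

Work:
Best responses:
  P1 vs X: payoffs [4, 1, 3] → best response A (payoff 4)
  P1 vs Y: payoffs [1, 4, 3] → best response B (payoff 4)
  P1 vs Z: payoffs [2, 1, 4] → best response C (payoff 4)
  P2 vs A: payoffs [3, 2, 1] → best response X (payoff 3)
  P2 vs B: payoffs [0, 1, 3] → best response Z (payoff 3)
  P2 vs C: payoffs [2, 3, 4] → best response Z (payoff 4)
Mutual best responses: (A,X), (C,Z) → Nash equilibria.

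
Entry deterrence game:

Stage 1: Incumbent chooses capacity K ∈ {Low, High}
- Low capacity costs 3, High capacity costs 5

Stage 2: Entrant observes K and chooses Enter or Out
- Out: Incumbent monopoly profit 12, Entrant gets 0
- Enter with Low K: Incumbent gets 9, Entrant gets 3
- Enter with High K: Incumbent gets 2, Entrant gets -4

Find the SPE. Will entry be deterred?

SPE: (High, Enter|Low, Out|High); Entry deterred. Incumbent net profit = 7

Work:
After Low K: Entrant enters (3 > 0)
After High K: Entrant stays out (-4 < 0)
Incumbent: Low → 9−3=6, High → 12−5=7
Incumbent chooses High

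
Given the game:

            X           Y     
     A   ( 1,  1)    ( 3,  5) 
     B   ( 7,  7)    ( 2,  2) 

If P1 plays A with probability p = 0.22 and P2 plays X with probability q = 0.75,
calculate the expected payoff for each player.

E[P1] = 4.815, E[P2] = 4.925

Work:
E[P1] = p·q·π₁(A,X) + p·(1-q)·π₁(A,Y) + (1-p)·q·π₁(B,X) + (1-p)·(1-q)·π₁(B,Y)
= 0.22·0.75·1 + 0.22·0.25·3 + 0.78·0.75·7 + 0.78·0.25·2
= 4.815

E[P2] = 4.925 (similar calculation)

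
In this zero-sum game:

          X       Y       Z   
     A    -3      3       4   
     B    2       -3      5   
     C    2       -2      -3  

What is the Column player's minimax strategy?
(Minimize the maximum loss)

Column should play X, value = 2

Work:
Column player minimizes Row's maximum payoff:
Column X: max payoff to Row = 2
Column Y: max payoff to Row = 3
Column Z: max payoff to Row = 5
Minimum is 2, achieved by column X.
Minimax strategy: X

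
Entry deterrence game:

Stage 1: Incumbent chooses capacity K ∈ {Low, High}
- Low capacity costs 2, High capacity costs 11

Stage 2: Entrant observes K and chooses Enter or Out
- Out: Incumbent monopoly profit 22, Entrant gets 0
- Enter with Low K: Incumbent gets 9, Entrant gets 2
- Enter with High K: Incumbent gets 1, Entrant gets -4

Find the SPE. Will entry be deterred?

SPE: (High, Enter|Low, Out|High); Entry deterred. Incumbent net profit = 11

Work:
After Low K: Entrant enters (2 > 0)
After High K: Entrant stays out (-4 < 0)
Incumbent: Low → 9−2=7, High → 22−11=11
Incumbent chooses High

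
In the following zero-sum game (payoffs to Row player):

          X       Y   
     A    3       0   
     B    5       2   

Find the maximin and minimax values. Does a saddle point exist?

Maximin = 2, Minimax = 2, Saddle: True

Work:
Row minimums: [0, 2] → maximin = 2
Column maximums: [5, 2] → minimax = 2
Saddle point exists! Game value = 2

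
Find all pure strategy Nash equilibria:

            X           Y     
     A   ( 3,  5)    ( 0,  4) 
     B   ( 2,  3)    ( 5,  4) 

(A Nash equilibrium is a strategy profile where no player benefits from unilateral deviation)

Nash equilibrium: (A, X), (B, Y)

Work:
Best responses:
  P1 vs X: payoffs [3, 2] → best response A (payoff 3)
  P1 vs Y: payoffs [0, 5] → best response B (payoff 5)
  P2 vs A: payoffs [5, 4] → best response X (payoff 5)
  P2 vs B: payoffs [3, 4] → best response Y (payoff 4)
Mutual best responses: (A,X), (B,Y) → Nash equilibria.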